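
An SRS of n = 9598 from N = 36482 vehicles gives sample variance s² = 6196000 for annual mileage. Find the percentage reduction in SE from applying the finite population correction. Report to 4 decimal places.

f = n/N = 9598/36482 = 0.26308865.
SE_no-fpc = √(s²/n) = 25.407699; SE_fpc = √((1−f)s²/n) = 21.810868.
Ratio = √(1−f) = 0.85843541. Reduction = 100·(1 − 0.85843541) = 14.1565%.

14.1565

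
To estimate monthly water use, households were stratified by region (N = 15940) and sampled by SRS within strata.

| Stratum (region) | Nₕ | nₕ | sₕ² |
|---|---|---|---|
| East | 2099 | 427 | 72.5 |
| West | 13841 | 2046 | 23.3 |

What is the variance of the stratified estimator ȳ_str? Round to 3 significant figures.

0.00966

Var(ȳ_str) = Σₕ Wₕ²(1 − fₕ)sₕ²/nₕ with Wₕ = Nₕ/N, N = 15940.
East: Wₕ = 0.13168130; term = 0.13168130²·(1 − 0.20343020)·72.5/427 = 0.0023452125.
West: Wₕ = 0.86831870; term = 0.86831870²·(1 − 0.14782169)·23.3/2046 = 0.0073171014.
Sum = 0.0096623139.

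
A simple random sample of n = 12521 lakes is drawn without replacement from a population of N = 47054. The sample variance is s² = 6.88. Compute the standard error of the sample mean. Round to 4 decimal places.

Under SRS without replacement, Var(ȳ) = (1 − f)·s²/n with f = n/N = 12521/47054 = 0.26609853.
Var(ȳ) = (1 − 0.26609853)·6.88/12521 = 0.73390147·5.4947688 × 10^-4 = 4.0326189 × 10^-4.
SE(ȳ) = √(4.0326189 × 10^-4) = 0.0201.

0.0201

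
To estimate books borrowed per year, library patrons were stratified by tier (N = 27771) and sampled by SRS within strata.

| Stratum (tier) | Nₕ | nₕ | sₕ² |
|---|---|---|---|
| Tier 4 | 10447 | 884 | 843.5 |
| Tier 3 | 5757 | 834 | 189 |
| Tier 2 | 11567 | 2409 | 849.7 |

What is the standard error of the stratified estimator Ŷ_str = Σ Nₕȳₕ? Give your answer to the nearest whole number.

11795

Var(Ŷ_str) = Σₕ Nₕ²(1 − fₕ)sₕ²/nₕ.
Tier 4: 10447²·(1 − 884/10447)·843.5/884 = 9.5327581 × 10^7.
Tier 3: 5757²·(1 − 834/5757)·189/834 = 6.4227618 × 10^6.
Tier 2: 11567²·(1 − 2409/11567)·849.7/2409 = 3.7363727 × 10^7.
Sum = 1.3911407 × 10^8.
SE = √(1.3911407 × 10^8) = 11795.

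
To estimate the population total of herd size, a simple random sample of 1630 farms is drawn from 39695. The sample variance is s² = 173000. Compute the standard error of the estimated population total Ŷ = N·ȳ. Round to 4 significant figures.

400500

Var(Ŷ) = N²·Var(ȳ) = N²·(1 − n/N)·s²/n.
f = 1630/39695 = 0.04106311; Var(ȳ) = 0.95893689·173000/1630 = 101.77674.
Var(Ŷ) = 39695² · 101.77674 = 1.603689 × 10^11.
SE(Ŷ) = √(1.603689 × 10^11) = 400500.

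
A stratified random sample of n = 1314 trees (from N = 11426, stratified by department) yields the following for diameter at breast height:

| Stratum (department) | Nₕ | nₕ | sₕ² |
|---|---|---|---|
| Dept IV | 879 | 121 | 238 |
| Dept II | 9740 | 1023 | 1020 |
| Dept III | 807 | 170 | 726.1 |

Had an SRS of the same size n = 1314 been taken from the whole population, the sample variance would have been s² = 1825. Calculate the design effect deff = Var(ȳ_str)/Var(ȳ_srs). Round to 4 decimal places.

Var(ȳ_str) = Σ Wₕ²(1−fₕ)sₕ²/nₕ with Wₕ = Nₕ/11426:
  Dept IV: (879/11426)²·(1−121/879)·238/121 = 0.010038324
  Dept II: (9740/11426)²·(1−1023/9740)·1020/1023 = 0.64842851
  Dept III: (807/11426)²·(1−170/807)·726.1/170 = 0.016817911
  → Var(ȳ_str) = 0.67528475.
Var(ȳ_srs) = (1 − 1314/11426)·1825/1314 = 1.2291655.
deff = 0.67528475 / 1.2291655 = 0.5494.

0.5494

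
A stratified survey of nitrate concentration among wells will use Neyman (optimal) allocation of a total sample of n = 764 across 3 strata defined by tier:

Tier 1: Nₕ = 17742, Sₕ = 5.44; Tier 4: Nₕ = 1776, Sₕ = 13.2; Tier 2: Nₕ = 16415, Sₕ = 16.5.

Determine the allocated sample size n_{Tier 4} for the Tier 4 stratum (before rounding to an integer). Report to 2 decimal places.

Neyman allocation: nₕ = n·NₕSₕ / Σⱼ NⱼSⱼ.
Σ NⱼSⱼ = 17742·5.44 + 1776·13.2 + 16415·16.5 = 390807.18.
n_{Tier 4} = 764·1776·13.2 / 390807.18 = 45.83.

45.83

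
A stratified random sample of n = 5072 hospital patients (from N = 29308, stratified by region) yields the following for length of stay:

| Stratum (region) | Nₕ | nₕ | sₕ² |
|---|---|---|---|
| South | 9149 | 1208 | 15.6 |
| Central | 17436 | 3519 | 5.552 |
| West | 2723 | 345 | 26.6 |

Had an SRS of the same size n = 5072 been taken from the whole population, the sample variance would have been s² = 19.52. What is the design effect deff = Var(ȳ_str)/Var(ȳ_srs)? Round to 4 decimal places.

Var(ȳ_str) = Σ Wₕ²(1−fₕ)sₕ²/nₕ with Wₕ = Nₕ/29308:
  South: (9149/29308)²·(1−1208/9149)·15.6/1208 = 0.0010922804
  Central: (17436/29308)²·(1−3519/17436)·5.552/3519 = 4.4570788 × 10^-4
  West: (2723/29308)²·(1−345/2723)·26.6/345 = 5.812322 × 10^-4
  → Var(ȳ_str) = 0.0021192205.
Var(ȳ_srs) = (1 − 5072/29308)·19.52/5072 = 0.0031825507.
deff = 0.0021192205 / 0.0031825507 = 0.6659.

0.6659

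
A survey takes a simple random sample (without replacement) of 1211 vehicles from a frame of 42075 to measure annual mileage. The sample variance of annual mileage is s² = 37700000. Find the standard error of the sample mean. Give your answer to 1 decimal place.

Under SRS without replacement, Var(ȳ) = (1 − f)·s²/n with f = n/N = 1211/42075 = 0.02878194.
Var(ȳ) = (1 − 0.02878194)·37700000/1211 = 0.97121806·31131.296 = 30235.277.
SE(ȳ) = √(30235.277) = 173.9.

173.9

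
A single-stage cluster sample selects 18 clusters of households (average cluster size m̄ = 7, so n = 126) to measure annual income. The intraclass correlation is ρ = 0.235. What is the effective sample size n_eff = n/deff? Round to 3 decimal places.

deff = 1 + (7 − 1)·0.235 = 1 + 1.41 = 2.41.
n_eff = 126 / 2.41 = 52.282.

52.282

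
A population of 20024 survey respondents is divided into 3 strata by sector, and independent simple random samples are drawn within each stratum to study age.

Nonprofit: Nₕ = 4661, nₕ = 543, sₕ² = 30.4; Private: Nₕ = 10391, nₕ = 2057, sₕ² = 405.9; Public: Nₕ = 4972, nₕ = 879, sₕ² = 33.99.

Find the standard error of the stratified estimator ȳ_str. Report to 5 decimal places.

0.21740

Var(ȳ_str) = Σₕ Wₕ²(1 − fₕ)sₕ²/nₕ with Wₕ = Nₕ/N, N = 20024.
Nonprofit: Wₕ = 0.23277068; term = 0.23277068²·(1 − 0.11649861)·30.4/543 = 0.0026800169.
Private: Wₕ = 0.51892729; term = 0.51892729²·(1 − 0.19795977)·405.9/2057 = 0.042618085.
Public: Wₕ = 0.24830204; term = 0.24830204²·(1 − 0.17679002)·33.99/879 = 0.0019626076.
Sum = 0.04726071.
SE = √(0.04726071) = 0.21740.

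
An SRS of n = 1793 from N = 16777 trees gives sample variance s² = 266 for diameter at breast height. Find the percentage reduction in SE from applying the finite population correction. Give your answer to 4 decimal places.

5.4946

f = n/N = 1793/16777 = 0.10687250.
SE_no-fpc = √(s²/n) = 0.38516842; SE_fpc = √((1−f)s²/n) = 0.36400505.
Ratio = √(1−f) = 0.94505423. Reduction = 100·(1 − 0.94505423) = 5.4946%.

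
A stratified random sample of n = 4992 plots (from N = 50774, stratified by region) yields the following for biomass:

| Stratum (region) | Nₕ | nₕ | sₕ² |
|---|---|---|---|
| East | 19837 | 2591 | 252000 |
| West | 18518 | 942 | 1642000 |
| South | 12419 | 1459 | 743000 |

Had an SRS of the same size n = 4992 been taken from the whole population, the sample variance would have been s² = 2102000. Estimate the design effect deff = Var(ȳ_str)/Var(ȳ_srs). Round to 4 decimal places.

0.6844

Var(ȳ_str) = Σ Wₕ²(1−fₕ)sₕ²/nₕ with Wₕ = Nₕ/50774:
  East: (19837/50774)²·(1−2591/19837)·252000/2591 = 12.906686
  West: (18518/50774)²·(1−942/18518)·1642000/942 = 220.06634
  South: (12419/50774)²·(1−1459/12419)·743000/1459 = 26.887347
  → Var(ȳ_str) = 259.86037.
Var(ȳ_srs) = (1 − 4992/50774)·2102000/4992 = 379.67458.
deff = 259.86037 / 379.67458 = 0.6844.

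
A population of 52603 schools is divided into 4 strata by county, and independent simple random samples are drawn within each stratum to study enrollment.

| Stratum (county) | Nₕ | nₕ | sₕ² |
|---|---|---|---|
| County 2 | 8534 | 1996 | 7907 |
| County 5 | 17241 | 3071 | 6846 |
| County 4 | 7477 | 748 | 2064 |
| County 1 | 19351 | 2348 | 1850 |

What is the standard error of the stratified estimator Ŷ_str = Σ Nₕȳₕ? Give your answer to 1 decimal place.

34113.3

Var(Ŷ_str) = Σₕ Nₕ²(1 − fₕ)sₕ²/nₕ.
County 2: 8534²·(1 − 1996/8534)·7907/1996 = 2.2102874 × 10^8.
County 5: 17241²·(1 − 3071/17241)·6846/3071 = 5.4461473 × 10^8.
County 4: 7477²·(1 − 748/7477)·2064/748 = 1.3883086 × 10^8.
County 1: 19351²·(1 − 2348/19351)·1850/2348 = 2.5924035 × 10^8.
Sum = 1.1637147 × 10^9.
SE = √(1.1637147 × 10^9) = 34113.3.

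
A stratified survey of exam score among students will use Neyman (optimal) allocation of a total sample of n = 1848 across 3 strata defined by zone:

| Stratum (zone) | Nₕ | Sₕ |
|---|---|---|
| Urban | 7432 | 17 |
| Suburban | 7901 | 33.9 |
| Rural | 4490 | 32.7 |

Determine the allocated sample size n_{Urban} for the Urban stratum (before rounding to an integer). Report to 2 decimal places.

431.57

Neyman allocation: nₕ = n·NₕSₕ / Σⱼ NⱼSⱼ.
Σ NⱼSⱼ = 7432·17 + 7901·33.9 + 4490·32.7 = 541010.9.
n_{Urban} = 1848·7432·17 / 541010.9 = 431.57.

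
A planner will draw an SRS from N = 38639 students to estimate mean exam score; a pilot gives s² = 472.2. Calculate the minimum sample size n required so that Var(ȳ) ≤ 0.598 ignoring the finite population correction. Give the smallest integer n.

790

Without fpc, n₀ = s²/D = 472.2/0.598 = 789.6321.
Rounding up, n = 790.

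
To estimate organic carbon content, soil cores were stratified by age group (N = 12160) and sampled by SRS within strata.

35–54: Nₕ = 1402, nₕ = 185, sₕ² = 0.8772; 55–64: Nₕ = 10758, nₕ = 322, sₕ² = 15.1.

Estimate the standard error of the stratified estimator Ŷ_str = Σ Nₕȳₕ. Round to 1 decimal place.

2296.3

Var(Ŷ_str) = Σₕ Nₕ²(1 − fₕ)sₕ²/nₕ.
35–54: 1402²·(1 − 185/1402)·0.8772/185 = 8090.316.
55–64: 10758²·(1 − 322/10758)·15.1/322 = 5.2648583 × 10^6.
Sum = 5.2729486 × 10^6.
SE = √(5.2729486 × 10^6) = 2296.3.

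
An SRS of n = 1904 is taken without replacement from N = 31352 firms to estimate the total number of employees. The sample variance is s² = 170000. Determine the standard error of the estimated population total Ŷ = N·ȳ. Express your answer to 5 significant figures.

287110

Var(Ŷ) = N²·Var(ȳ) = N²·(1 − n/N)·s²/n.
f = 1904/31352 = 0.06072978; Var(ȳ) = 0.93927022·170000/1904 = 83.863413.
Var(Ŷ) = 31352² · 83.863413 = 8.2433366 × 10^10.
SE(Ŷ) = √(8.2433366 × 10^10) = 287110.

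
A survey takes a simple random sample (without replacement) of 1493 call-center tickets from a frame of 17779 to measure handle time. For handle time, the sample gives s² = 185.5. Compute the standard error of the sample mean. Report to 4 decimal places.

Under SRS without replacement, Var(ȳ) = (1 − f)·s²/n with f = n/N = 1493/17779 = 0.08397548.
Var(ȳ) = (1 − 0.08397548)·185.5/1493 = 0.91602452·0.12424648 = 0.11381283.
SE(ȳ) = √(0.11381283) = 0.3374.

0.3374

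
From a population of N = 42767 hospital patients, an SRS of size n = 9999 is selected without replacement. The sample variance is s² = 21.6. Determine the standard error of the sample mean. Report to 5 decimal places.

Under SRS without replacement, Var(ȳ) = (1 − f)·s²/n with f = n/N = 9999/42767 = 0.23380176.
Var(ȳ) = (1 − 0.23380176)·21.6/9999 = 0.76619824·0.002160216 = 0.0016551537.
SE(ȳ) = √(0.0016551537) = 0.04068.

0.04068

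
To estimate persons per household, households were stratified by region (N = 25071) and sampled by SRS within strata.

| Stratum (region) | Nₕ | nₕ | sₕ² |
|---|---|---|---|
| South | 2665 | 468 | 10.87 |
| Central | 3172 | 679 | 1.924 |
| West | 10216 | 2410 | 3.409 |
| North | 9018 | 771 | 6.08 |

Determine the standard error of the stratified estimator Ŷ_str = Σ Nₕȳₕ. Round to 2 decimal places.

Var(Ŷ_str) = Σₕ Nₕ²(1 − fₕ)sₕ²/nₕ.
South: 2665²·(1 − 468/2665)·10.87/468 = 135991.25.
Central: 3172²·(1 − 679/3172)·1.924/679 = 22407.363.
West: 10216²·(1 − 2410/10216)·3.409/2410 = 112802.67.
North: 9018²·(1 − 771/9018)·6.08/771 = 586483.
Sum = 857684.28.
SE = √(857684.28) = 926.11.

926.11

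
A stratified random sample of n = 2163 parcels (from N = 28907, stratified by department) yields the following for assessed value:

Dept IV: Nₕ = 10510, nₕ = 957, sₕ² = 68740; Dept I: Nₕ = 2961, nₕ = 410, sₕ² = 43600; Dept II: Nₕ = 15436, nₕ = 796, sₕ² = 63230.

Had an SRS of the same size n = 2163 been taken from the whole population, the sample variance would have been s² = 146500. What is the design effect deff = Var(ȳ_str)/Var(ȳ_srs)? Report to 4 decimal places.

Var(ȳ_str) = Σ Wₕ²(1−fₕ)sₕ²/nₕ with Wₕ = Nₕ/28907:
  Dept IV: (10510/28907)²·(1−957/10510)·68740/957 = 8.6304619
  Dept I: (2961/28907)²·(1−410/2961)·43600/410 = 0.96127014
  Dept II: (15436/28907)²·(1−796/15436)·63230/796 = 21.482257
  → Var(ȳ_str) = 31.073989.
Var(ȳ_srs) = (1 − 2163/28907)·146500/2163 = 62.662028.
deff = 31.073989 / 62.662028 = 0.4959.

0.4959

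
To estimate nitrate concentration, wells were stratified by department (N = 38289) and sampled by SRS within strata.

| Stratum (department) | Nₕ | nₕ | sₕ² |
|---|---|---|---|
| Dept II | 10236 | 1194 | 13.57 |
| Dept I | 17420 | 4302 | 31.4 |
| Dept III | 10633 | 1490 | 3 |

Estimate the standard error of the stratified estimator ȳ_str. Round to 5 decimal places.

0.04459

Var(ȳ_str) = Σₕ Wₕ²(1 − fₕ)sₕ²/nₕ with Wₕ = Nₕ/N, N = 38289.
Dept II: Wₕ = 0.26733527; term = 0.26733527²·(1 − 0.11664713)·13.57/1194 = 7.1750057 × 10^-4.
Dept I: Wₕ = 0.45496095; term = 0.45496095²·(1 − 0.24695752)·31.4/4302 = 0.0011376979.
Dept III: Wₕ = 0.27770378; term = 0.27770378²·(1 − 0.14012978)·3/1490 = 1.3351543 × 10^-4.
Sum = 0.0019887139.
SE = √(0.0019887139) = 0.04459.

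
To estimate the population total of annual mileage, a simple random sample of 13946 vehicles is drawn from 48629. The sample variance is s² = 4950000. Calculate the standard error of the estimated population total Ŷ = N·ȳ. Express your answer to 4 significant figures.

773700

Var(Ŷ) = N²·Var(ȳ) = N²·(1 − n/N)·s²/n.
f = 13946/48629 = 0.28678361; Var(ȳ) = 0.71321639·4950000/13946 = 253.14937.
Var(Ŷ) = 48629² · 253.14937 = 5.9864248 × 10^11.
SE(Ŷ) = √(5.9864248 × 10^11) = 773700.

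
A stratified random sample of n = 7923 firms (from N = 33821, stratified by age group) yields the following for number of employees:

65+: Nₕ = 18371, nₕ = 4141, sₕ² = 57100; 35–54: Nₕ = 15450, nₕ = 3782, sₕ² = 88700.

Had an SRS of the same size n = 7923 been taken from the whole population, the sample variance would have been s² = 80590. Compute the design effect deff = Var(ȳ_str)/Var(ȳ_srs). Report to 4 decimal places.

0.8791

Var(ȳ_str) = Σ Wₕ²(1−fₕ)sₕ²/nₕ with Wₕ = Nₕ/33821:
  65+: (18371/33821)²·(1−4141/18371)·57100/4141 = 3.1513431
  35–54: (15450/33821)²·(1−3782/15450)·88700/3782 = 3.6961885
  → Var(ȳ_str) = 6.8475316.
Var(ȳ_srs) = (1 − 7923/33821)·80590/7923 = 7.7888131.
deff = 6.8475316 / 7.7888131 = 0.8791.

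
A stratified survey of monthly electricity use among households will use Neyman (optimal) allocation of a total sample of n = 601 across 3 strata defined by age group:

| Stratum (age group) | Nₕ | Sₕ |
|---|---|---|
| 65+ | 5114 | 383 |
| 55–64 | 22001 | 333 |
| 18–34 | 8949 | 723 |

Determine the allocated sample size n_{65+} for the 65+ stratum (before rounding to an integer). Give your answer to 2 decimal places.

74.72

Neyman allocation: nₕ = n·NₕSₕ / Σⱼ NⱼSⱼ.
Σ NⱼSⱼ = 5114·383 + 22001·333 + 8949·723 = 1.5755122 × 10^7.
n_{65+} = 601·5114·383 / (1.5755122 × 10^7) = 74.72.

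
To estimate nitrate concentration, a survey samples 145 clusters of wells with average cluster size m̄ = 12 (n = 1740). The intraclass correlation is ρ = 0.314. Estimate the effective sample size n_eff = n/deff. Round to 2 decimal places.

390.66

deff = 1 + (12 − 1)·0.314 = 1 + 3.454 = 4.454.
n_eff = 1740 / 4.454 = 390.66.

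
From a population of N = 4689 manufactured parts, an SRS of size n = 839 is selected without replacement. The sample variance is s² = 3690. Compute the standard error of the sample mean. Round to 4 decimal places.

1.9003

Under SRS without replacement, Var(ȳ) = (1 − f)·s²/n with f = n/N = 839/4689 = 0.17892941.
Var(ȳ) = (1 − 0.17892941)·3690/839 = 0.82107059·4.398093 = 3.6111448.
SE(ȳ) = √(3.6111448) = 1.9003.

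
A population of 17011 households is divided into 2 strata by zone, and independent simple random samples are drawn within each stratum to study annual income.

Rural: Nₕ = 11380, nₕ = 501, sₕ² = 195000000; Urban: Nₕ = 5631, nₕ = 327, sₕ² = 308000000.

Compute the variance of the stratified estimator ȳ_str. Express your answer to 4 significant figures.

263700

Var(ȳ_str) = Σₕ Wₕ²(1 − fₕ)sₕ²/nₕ with Wₕ = Nₕ/N, N = 17011.
Rural: Wₕ = 0.66897890; term = 0.66897890²·(1 − 0.04402460)·195000000/501 = 166520.78.
Urban: Wₕ = 0.33102110; term = 0.33102110²·(1 − 0.05807139)·308000000/327 = 97214.784.
Sum = 263735.56.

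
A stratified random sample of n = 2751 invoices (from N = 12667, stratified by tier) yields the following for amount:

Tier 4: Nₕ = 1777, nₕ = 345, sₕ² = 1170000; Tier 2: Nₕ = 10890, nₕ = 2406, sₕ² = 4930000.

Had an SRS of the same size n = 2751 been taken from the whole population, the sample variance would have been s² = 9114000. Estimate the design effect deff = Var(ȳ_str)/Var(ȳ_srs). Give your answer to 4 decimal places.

0.4757

Var(ȳ_str) = Σ Wₕ²(1−fₕ)sₕ²/nₕ with Wₕ = Nₕ/12667:
  Tier 4: (1777/12667)²·(1−345/1777)·1170000/345 = 53.783576
  Tier 2: (10890/12667)²·(1−2406/10890)·4930000/2406 = 1179.8649
  → Var(ȳ_str) = 1233.6485.
Var(ȳ_srs) = (1 − 2751/12667)·9114000/2751 = 2593.4697.
deff = 1233.6485 / 2593.4697 = 0.4757.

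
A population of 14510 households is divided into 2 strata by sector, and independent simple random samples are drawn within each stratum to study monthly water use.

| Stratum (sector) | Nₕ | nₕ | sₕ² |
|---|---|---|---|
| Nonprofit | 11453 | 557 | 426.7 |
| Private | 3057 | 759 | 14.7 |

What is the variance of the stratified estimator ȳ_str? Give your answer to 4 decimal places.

Var(ȳ_str) = Σₕ Wₕ²(1 − fₕ)sₕ²/nₕ with Wₕ = Nₕ/N, N = 14510.
Nonprofit: Wₕ = 0.78931771; term = 0.78931771²·(1 − 0.04863355)·426.7/557 = 0.45406599.
Private: Wₕ = 0.21068229; term = 0.21068229²·(1 − 0.24828263)·14.7/759 = 6.4622863 × 10^-4.
Sum = 0.45471222.

0.4547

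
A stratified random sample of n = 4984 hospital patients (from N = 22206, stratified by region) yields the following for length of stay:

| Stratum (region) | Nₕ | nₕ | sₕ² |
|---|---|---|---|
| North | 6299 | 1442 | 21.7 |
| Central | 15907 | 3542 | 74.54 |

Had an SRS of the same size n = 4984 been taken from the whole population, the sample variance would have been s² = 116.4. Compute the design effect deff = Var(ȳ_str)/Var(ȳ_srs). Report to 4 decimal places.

Var(ȳ_str) = Σ Wₕ²(1−fₕ)sₕ²/nₕ with Wₕ = Nₕ/22206:
  North: (6299/22206)²·(1−1442/6299)·21.7/1442 = 9.3367024 × 10^-4
  Central: (15907/22206)²·(1−3542/15907)·74.54/3542 = 0.0083942628
  → Var(ȳ_str) = 0.009327933.
Var(ȳ_srs) = (1 − 4984/22206)·116.4/4984 = 0.018112909.
deff = 0.009327933 / 0.018112909 = 0.5150.

0.5150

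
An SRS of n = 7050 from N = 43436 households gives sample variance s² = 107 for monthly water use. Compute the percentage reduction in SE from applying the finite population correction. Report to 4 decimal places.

8.4745

f = n/N = 7050/43436 = 0.16230776.
SE_no-fpc = √(s²/n) = 0.12319621; SE_fpc = √((1−f)s²/n) = 0.11275598.
Ratio = √(1−f) = 0.91525529. Reduction = 100·(1 − 0.91525529) = 8.4745%.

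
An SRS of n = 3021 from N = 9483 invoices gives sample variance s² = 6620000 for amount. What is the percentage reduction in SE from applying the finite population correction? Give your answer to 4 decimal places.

17.4512

f = n/N = 3021/9483 = 0.31857007.
SE_no-fpc = √(s²/n) = 46.811616; SE_fpc = √((1−f)s²/n) = 38.642413.
Ratio = √(1−f) = 0.82548769. Reduction = 100·(1 − 0.82548769) = 17.4512%.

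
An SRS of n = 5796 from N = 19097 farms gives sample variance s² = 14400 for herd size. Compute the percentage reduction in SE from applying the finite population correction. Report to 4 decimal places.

16.5436

f = n/N = 5796/19097 = 0.30350317.
SE_no-fpc = √(s²/n) = 1.5762208; SE_fpc = √((1−f)s²/n) = 1.3154569.
Ratio = √(1−f) = 0.83456386. Reduction = 100·(1 − 0.83456386) = 16.5436%.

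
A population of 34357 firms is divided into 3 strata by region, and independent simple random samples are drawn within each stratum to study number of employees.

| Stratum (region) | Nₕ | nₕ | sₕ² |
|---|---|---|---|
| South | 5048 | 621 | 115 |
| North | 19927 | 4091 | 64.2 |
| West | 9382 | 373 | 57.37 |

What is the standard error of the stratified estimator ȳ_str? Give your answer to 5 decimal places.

Var(ȳ_str) = Σₕ Wₕ²(1 − fₕ)sₕ²/nₕ with Wₕ = Nₕ/N, N = 34357.
South: Wₕ = 0.14692785; term = 0.14692785²·(1 − 0.12301902)·115/621 = 0.0035059413.
North: Wₕ = 0.57999825; term = 0.57999825²·(1 − 0.20529934)·64.2/4091 = 0.0041952949.
West: Wₕ = 0.27307390; term = 0.27307390²·(1 − 0.03975698)·57.37/373 = 0.011013302.
Sum = 0.018714538.
SE = √(0.018714538) = 0.13680.

0.13680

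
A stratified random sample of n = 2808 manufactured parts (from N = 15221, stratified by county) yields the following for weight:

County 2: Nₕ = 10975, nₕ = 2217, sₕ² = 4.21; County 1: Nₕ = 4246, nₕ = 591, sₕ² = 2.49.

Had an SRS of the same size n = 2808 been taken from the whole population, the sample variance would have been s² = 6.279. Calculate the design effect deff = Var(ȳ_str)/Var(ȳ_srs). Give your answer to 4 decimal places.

0.5868

Var(ȳ_str) = Σ Wₕ²(1−fₕ)sₕ²/nₕ with Wₕ = Nₕ/15221:
  County 2: (10975/15221)²·(1−2217/10975)·4.21/2217 = 7.8784267 × 10^-4
  County 1: (4246/15221)²·(1−591/4246)·2.49/591 = 2.822233 × 10^-4
  → Var(ȳ_str) = 0.001070066.
Var(ȳ_srs) = (1 − 2808/15221)·6.279/2808 = 0.0018235889.
deff = 0.001070066 / 0.0018235889 = 0.5868.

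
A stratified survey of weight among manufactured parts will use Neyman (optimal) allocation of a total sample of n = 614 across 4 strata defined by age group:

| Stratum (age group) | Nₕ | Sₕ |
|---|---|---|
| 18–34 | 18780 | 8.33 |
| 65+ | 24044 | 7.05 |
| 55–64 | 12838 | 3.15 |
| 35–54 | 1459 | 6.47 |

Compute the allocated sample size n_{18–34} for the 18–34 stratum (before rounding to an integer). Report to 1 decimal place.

255.6

Neyman allocation: nₕ = n·NₕSₕ / Σⱼ NⱼSⱼ.
Σ NⱼSⱼ = 18780·8.33 + 24044·7.05 + 12838·3.15 + 1459·6.47 = 375827.03.
n_{18–34} = 614·18780·8.33 / 375827.03 = 255.6.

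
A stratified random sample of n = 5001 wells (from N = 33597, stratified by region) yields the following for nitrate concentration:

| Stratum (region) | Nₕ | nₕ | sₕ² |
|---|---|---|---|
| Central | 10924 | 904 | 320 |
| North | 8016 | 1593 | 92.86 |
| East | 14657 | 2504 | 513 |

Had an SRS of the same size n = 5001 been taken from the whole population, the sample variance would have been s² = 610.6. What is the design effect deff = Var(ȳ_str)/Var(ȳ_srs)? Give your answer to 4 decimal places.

Var(ȳ_str) = Σ Wₕ²(1−fₕ)sₕ²/nₕ with Wₕ = Nₕ/33597:
  Central: (10924/33597)²·(1−904/10924)·320/904 = 0.034326535
  North: (8016/33597)²·(1−1593/8016)·92.86/1593 = 0.0026589339
  East: (14657/33597)²·(1−2504/14657)·513/2504 = 0.032330366
  → Var(ȳ_str) = 0.069315835.
Var(ȳ_srs) = (1 − 5001/33597)·610.6/5001 = 0.10392134.
deff = 0.069315835 / 0.10392134 = 0.6670.

0.6670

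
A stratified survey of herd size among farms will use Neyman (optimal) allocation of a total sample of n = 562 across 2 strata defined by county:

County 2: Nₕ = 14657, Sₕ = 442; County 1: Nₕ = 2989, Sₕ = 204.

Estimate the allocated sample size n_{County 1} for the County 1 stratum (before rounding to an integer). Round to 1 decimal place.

Neyman allocation: nₕ = n·NₕSₕ / Σⱼ NⱼSⱼ.
Σ NⱼSⱼ = 14657·442 + 2989·204 = 7.08815 × 10^6.
n_{County 1} = 562·2989·204 / (7.08815 × 10^6) = 48.3.

48.3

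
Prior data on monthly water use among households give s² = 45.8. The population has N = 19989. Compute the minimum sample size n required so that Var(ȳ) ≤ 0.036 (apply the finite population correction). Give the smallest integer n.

Without fpc, n₀ = s²/D = 45.8/0.036 = 1272.2222.
With fpc, (1 − n/N)·s²/n ≤ D requires n ≥ n₀/(1 + n₀/N) = 1272.2222/(1 + 1272.2222/19989) = 1196.0954.
Rounding up, n = 1197.

1197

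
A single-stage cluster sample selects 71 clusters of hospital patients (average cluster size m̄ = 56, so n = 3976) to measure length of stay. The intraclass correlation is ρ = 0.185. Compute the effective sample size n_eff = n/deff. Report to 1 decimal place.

deff = 1 + (56 − 1)·0.185 = 1 + 10.175 = 11.175.
n_eff = 3976 / 11.175 = 355.8.

355.8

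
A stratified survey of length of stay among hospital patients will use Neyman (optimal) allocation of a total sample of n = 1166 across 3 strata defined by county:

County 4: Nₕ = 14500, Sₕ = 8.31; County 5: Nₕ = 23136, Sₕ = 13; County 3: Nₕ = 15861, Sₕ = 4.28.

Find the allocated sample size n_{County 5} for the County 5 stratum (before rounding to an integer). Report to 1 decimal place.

717.0

Neyman allocation: nₕ = n·NₕSₕ / Σⱼ NⱼSⱼ.
Σ NⱼSⱼ = 14500·8.31 + 23136·13 + 15861·4.28 = 489148.08.
n_{County 5} = 1166·23136·13 / 489148.08 = 717.0.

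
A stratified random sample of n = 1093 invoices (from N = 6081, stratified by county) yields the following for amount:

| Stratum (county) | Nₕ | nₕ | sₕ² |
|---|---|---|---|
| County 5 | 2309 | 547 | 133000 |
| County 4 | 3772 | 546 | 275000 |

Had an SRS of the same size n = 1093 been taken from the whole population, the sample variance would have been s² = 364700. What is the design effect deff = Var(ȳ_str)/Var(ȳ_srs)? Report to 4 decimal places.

Var(ȳ_str) = Σ Wₕ²(1−fₕ)sₕ²/nₕ with Wₕ = Nₕ/6081:
  County 5: (2309/6081)²·(1−547/2309)·133000/547 = 26.751254
  County 4: (3772/6081)²·(1−546/3772)·275000/546 = 165.73953
  → Var(ȳ_str) = 192.49078.
Var(ȳ_srs) = (1 − 1093/6081)·364700/1093 = 273.69511.
deff = 192.49078 / 273.69511 = 0.7033.

0.7033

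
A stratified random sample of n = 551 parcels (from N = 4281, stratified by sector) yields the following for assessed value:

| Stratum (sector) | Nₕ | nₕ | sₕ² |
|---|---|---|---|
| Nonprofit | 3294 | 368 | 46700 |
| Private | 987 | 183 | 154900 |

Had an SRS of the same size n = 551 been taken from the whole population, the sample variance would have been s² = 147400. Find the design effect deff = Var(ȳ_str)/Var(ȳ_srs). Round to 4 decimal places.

Var(ȳ_str) = Σ Wₕ²(1−fₕ)sₕ²/nₕ with Wₕ = Nₕ/4281:
  Nonprofit: (3294/4281)²·(1−368/3294)·46700/368 = 66.738513
  Private: (987/4281)²·(1−183/987)·154900/183 = 36.650768
  → Var(ȳ_str) = 103.38928.
Var(ȳ_srs) = (1 − 551/4281)·147400/551 = 233.0824.
deff = 103.38928 / 233.0824 = 0.4436.

0.4436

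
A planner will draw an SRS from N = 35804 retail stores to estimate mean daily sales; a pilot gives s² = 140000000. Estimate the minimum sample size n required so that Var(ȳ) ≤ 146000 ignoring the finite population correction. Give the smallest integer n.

Without fpc, n₀ = s²/D = 140000000/146000 = 958.9041.
Rounding up, n = 959.

959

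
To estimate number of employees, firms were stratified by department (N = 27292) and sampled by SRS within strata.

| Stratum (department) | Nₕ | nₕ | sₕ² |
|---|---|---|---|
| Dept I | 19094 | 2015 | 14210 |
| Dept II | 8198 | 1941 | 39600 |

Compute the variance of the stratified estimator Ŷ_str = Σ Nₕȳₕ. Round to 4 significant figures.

Var(Ŷ_str) = Σₕ Nₕ²(1 − fₕ)sₕ²/nₕ.
Dept I: 19094²·(1 − 2015/19094)·14210/2015 = 2.2997381 × 10^9.
Dept II: 8198²·(1 − 1941/8198)·39600/1941 = 1.0465108 × 10^9.
Sum = 3.3462489 × 10^9.

3.346 × 10^9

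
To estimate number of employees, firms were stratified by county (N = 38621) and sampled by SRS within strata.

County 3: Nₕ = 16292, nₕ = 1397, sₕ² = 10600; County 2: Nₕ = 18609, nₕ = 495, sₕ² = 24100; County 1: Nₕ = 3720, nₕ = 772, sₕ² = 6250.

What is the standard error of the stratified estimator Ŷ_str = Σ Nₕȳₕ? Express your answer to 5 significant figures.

135430

Var(Ŷ_str) = Σₕ Nₕ²(1 − fₕ)sₕ²/nₕ.
County 3: 16292²·(1 − 1397/16292)·10600/1397 = 1.8412992 × 10^9.
County 2: 18609²·(1 − 495/18609)·24100/495 = 1.6411536 × 10^10.
County 1: 3720²·(1 − 772/3720)·6250/772 = 8.8783679 × 10^7.
Sum = 1.8341619 × 10^10.
SE = √(1.8341619 × 10^10) = 135430.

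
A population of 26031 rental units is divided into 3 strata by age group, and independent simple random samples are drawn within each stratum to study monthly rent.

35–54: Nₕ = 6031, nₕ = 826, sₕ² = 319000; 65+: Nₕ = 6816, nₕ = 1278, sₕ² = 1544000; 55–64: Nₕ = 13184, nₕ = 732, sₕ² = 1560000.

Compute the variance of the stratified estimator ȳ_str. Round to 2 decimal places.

601.51

Var(ȳ_str) = Σₕ Wₕ²(1 − fₕ)sₕ²/nₕ with Wₕ = Nₕ/N, N = 26031.
35–54: Wₕ = 0.23168530; term = 0.23168530²·(1 − 0.13695904)·319000/826 = 17.89118.
65+: Wₕ = 0.26184165; term = 0.26184165²·(1 − 0.18750000)·1544000/1278 = 67.300342.
55–64: Wₕ = 0.50647305; term = 0.50647305²·(1 − 0.05552184)·1560000/732 = 516.31901.
Sum = 601.51053.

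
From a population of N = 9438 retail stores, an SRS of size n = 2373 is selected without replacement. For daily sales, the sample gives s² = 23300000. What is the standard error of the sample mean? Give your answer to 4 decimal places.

85.7324

Under SRS without replacement, Var(ȳ) = (1 − f)·s²/n with f = n/N = 2373/9438 = 0.25143039.
Var(ȳ) = (1 − 0.25143039)·23300000/2373 = 0.74856961·9818.7948 = 7350.0514.
SE(ȳ) = √(7350.0514) = 85.7324.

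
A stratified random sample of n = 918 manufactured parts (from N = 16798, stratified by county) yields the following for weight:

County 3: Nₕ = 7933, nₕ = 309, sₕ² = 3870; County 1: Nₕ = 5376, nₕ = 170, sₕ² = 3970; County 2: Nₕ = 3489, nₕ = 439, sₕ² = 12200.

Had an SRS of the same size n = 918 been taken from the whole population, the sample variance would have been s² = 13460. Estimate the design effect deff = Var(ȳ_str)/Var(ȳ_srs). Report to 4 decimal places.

0.4364

Var(ȳ_str) = Σ Wₕ²(1−fₕ)sₕ²/nₕ with Wₕ = Nₕ/16798:
  County 3: (7933/16798)²·(1−309/7933)·3870/309 = 2.6844646
  County 1: (5376/16798)²·(1−170/5376)·3970/170 = 2.3162736
  County 2: (3489/16798)²·(1−439/3489)·12200/439 = 1.0480475
  → Var(ȳ_str) = 6.0487857.
Var(ȳ_srs) = (1 − 918/16798)·13460/918 = 13.861024.
deff = 6.0487857 / 13.861024 = 0.4364.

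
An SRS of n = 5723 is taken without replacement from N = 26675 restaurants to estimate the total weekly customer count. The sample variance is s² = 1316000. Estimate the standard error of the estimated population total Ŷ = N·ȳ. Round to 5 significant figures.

358490

Var(Ŷ) = N²·Var(ȳ) = N²·(1 − n/N)·s²/n.
f = 5723/26675 = 0.21454545; Var(ȳ) = 0.78545455·1316000/5723 = 180.61474.
Var(Ŷ) = 26675² · 180.61474 = 1.2851743 × 10^11.
SE(Ŷ) = √(1.2851743 × 10^11) = 358490.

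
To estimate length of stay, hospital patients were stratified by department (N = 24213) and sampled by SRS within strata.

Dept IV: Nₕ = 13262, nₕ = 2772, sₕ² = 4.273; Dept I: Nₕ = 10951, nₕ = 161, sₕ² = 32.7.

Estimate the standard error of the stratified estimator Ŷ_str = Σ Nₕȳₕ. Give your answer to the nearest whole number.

Var(Ŷ_str) = Σₕ Nₕ²(1 − fₕ)sₕ²/nₕ.
Dept IV: 13262²·(1 − 2772/13262)·4.273/2772 = 214449.08.
Dept I: 10951²·(1 − 161/10951)·32.7/161 = 2.3999219 × 10^7.
Sum = 2.4213668 × 10^7.
SE = √(2.4213668 × 10^7) = 4921.

4921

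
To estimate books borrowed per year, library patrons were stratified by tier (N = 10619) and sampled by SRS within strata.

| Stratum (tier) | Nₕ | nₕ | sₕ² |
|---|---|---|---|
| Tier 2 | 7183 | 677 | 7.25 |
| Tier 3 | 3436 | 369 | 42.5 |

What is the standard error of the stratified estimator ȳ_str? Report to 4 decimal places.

Var(ȳ_str) = Σₕ Wₕ²(1 − fₕ)sₕ²/nₕ with Wₕ = Nₕ/N, N = 10619.
Tier 2: Wₕ = 0.67642904; term = 0.67642904²·(1 − 0.09425031)·7.25/677 = 0.0044381505.
Tier 3: Wₕ = 0.32357096; term = 0.32357096²·(1 − 0.10739232)·42.5/369 = 0.010763717.
Sum = 0.015201868.
SE = √(0.015201868) = 0.1233.

0.1233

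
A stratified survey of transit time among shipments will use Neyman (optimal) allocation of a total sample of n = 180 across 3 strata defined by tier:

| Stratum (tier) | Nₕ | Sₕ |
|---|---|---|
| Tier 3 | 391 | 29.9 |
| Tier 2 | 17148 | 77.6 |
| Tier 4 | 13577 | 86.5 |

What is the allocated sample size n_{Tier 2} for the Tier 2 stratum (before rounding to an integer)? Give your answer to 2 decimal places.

95.17

Neyman allocation: nₕ = n·NₕSₕ / Σⱼ NⱼSⱼ.
Σ NⱼSⱼ = 391·29.9 + 17148·77.6 + 13577·86.5 = 2.5167862 × 10^6.
n_{Tier 2} = 180·17148·77.6 / (2.5167862 × 10^6) = 95.17.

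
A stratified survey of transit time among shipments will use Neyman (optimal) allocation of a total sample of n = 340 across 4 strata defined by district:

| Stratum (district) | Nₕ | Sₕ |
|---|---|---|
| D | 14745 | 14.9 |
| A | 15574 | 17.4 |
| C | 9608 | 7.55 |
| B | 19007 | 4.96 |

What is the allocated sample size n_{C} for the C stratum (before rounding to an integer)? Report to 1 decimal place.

Neyman allocation: nₕ = n·NₕSₕ / Σⱼ NⱼSⱼ.
Σ NⱼSⱼ = 14745·14.9 + 15574·17.4 + 9608·7.55 + 19007·4.96 = 657503.22.
n_{C} = 340·9608·7.55 / 657503.22 = 37.5.

37.5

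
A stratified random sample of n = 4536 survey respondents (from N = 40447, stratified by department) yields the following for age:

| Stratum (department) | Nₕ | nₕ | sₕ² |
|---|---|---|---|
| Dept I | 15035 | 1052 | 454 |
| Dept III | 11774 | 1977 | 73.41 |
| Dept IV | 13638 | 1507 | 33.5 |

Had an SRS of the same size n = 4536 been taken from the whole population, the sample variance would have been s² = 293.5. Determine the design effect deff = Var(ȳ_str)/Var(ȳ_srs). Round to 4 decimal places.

Var(ȳ_str) = Σ Wₕ²(1−fₕ)sₕ²/nₕ with Wₕ = Nₕ/40447:
  Dept I: (15035/40447)²·(1−1052/15035)·454/1052 = 0.055458903
  Dept III: (11774/40447)²·(1−1977/11774)·73.41/1977 = 0.0026181412
  Dept IV: (13638/40447)²·(1−1507/13638)·33.5/1507 = 0.0022480513
  → Var(ȳ_str) = 0.060325096.
Var(ȳ_srs) = (1 − 4536/40447)·293.5/4536 = 0.057448176.
deff = 0.060325096 / 0.057448176 = 1.0501.

1.0501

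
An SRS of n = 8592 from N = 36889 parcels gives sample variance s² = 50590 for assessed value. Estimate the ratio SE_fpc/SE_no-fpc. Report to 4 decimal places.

0.8758

f = n/N = 8592/36889 = 0.23291496.
SE_no-fpc = √(s²/n) = 2.4265274; SE_fpc = √((1−f)s²/n) = 2.125235.
Ratio = √(1−f) = 0.87583391.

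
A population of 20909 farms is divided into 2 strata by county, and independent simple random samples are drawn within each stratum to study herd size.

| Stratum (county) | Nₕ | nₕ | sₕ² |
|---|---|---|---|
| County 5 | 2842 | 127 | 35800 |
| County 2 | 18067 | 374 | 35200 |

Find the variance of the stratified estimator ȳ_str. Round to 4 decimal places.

73.7916

Var(ȳ_str) = Σₕ Wₕ²(1 − fₕ)sₕ²/nₕ with Wₕ = Nₕ/N, N = 20909.
County 5: Wₕ = 0.13592233; term = 0.13592233²·(1 − 0.04468684)·35800/127 = 4.9751558.
County 2: Wₕ = 0.86407767; term = 0.86407767²·(1 − 0.02070073)·35200/374 = 68.816417.
Sum = 73.791573.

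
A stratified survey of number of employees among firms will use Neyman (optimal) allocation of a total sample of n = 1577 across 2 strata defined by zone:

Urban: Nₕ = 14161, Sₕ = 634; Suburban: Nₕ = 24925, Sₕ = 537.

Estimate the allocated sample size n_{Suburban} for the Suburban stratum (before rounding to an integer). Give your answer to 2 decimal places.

943.88

Neyman allocation: nₕ = n·NₕSₕ / Σⱼ NⱼSⱼ.
Σ NⱼSⱼ = 14161·634 + 24925·537 = 2.2362799 × 10^7.
n_{Suburban} = 1577·24925·537 / (2.2362799 × 10^7) = 943.88.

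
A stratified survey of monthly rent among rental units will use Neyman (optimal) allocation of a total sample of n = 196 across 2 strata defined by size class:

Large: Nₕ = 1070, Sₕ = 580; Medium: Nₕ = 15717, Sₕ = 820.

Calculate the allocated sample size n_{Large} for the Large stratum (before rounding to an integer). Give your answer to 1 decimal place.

9.0

Neyman allocation: nₕ = n·NₕSₕ / Σⱼ NⱼSⱼ.
Σ NⱼSⱼ = 1070·580 + 15717·820 = 1.350854 × 10^7.
n_{Large} = 196·1070·580 / (1.350854 × 10^7) = 9.0.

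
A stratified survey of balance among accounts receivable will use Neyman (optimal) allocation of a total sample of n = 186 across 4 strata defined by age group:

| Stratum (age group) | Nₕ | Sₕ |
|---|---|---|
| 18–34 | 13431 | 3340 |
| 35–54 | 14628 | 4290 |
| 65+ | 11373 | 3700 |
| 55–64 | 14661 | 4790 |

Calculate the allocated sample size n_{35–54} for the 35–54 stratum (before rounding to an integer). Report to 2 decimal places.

Neyman allocation: nₕ = n·NₕSₕ / Σⱼ NⱼSⱼ.
Σ NⱼSⱼ = 13431·3340 + 14628·4290 + 11373·3700 + 14661·4790 = 2.1991995 × 10^8.
n_{35–54} = 186·14628·4290 / (2.1991995 × 10^8) = 53.08.

53.08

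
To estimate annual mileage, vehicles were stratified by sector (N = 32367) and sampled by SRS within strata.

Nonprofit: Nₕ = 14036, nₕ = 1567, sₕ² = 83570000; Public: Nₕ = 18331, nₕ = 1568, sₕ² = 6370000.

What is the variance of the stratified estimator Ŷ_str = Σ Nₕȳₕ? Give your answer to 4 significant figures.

1.058 × 10^13

Var(Ŷ_str) = Σₕ Nₕ²(1 − fₕ)sₕ²/nₕ.
Nonprofit: 14036²·(1 − 1567/14036)·83570000/1567 = 9.3337549 × 10^12.
Public: 18331²·(1 − 1568/18331)·6370000/1568 = 1.2483354 × 10^12.
Sum = 1.058209 × 10^13.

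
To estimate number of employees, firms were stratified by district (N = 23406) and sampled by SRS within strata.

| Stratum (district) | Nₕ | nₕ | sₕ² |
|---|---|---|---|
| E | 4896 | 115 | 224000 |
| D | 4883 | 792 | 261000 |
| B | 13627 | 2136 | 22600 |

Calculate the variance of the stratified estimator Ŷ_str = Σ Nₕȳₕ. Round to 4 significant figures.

5.383 × 10^10

Var(Ŷ_str) = Σₕ Nₕ²(1 − fₕ)sₕ²/nₕ.
E: 4896²·(1 − 115/4896)·224000/115 = 4.5594277 × 10^10.
D: 4883²·(1 − 792/4883)·261000/792 = 6.5831163 × 10^9.
B: 13627²·(1 − 2136/13627)·22600/2136 = 1.6567816 × 10^9.
Sum = 5.3834175 × 10^10.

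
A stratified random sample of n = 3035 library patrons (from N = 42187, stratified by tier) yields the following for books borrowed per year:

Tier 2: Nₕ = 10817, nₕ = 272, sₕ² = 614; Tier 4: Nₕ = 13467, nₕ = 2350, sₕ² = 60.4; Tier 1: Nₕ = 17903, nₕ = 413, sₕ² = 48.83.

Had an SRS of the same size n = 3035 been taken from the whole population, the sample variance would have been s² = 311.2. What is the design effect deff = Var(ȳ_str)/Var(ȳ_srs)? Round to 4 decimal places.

1.7616

Var(ȳ_str) = Σ Wₕ²(1−fₕ)sₕ²/nₕ with Wₕ = Nₕ/42187:
  Tier 2: (10817/42187)²·(1−272/10817)·614/272 = 0.1446757
  Tier 4: (13467/42187)²·(1−2350/13467)·60.4/2350 = 0.0021620725
  Tier 1: (17903/42187)²·(1−413/17903)·48.83/413 = 0.020801517
  → Var(ȳ_str) = 0.16763929.
Var(ȳ_srs) = (1 − 3035/42187)·311.2/3035 = 0.095160388.
deff = 0.16763929 / 0.095160388 = 1.7616.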